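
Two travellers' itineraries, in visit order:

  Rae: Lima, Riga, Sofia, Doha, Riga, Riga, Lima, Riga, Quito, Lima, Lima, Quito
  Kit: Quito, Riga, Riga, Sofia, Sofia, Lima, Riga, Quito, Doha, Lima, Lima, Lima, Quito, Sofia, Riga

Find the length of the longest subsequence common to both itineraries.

Pick Riga [2,3], then Sofia [3,5], then Lima [7,6], then Riga [8,7], then Quito [9,8], then Lima [10,11], then Lima [11,12], then Quito [12,13]; all 8 stops appear in both, in order. The LCS DP gives dp[12][15] = 8, so this is optimal.

8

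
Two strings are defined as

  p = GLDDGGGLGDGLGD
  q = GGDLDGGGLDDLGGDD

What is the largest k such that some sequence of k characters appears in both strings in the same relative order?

11

Taking G [1,2] → L [2,4] → D [4,5] → G [5,6] → G [6,7] → G [7,8] → L [8,9] → D [10,11] → G [11,13] → G [13,14] → D [14,16] gives a common subsequence of length 11. dp[14][16] = 11 confirms this is the maximum.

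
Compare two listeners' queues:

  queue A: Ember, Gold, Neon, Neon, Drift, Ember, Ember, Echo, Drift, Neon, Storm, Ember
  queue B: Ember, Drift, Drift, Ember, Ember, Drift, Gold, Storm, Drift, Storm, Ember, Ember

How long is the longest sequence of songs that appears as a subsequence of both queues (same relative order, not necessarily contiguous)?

Match Ember at queue A[1]=queue B[1], then Drift at queue A[5]=queue B[3], then Ember at queue A[6]=queue B[4], then Ember at queue A[7]=queue B[5], then Drift at queue A[9]=queue B[9], then Storm at queue A[11]=queue B[10], then Ember at queue A[12]=queue B[12] — 7 songs in the same relative order in both, and the DP table's final entry dp[12][12] is also 7, so no common subsequence is longer.

7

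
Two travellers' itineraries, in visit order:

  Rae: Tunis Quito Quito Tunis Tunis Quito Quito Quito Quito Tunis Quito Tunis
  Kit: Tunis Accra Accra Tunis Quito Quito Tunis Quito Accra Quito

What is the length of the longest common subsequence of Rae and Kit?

One common subsequence of length 6: Tunis (Rae #1, Kit #4); then Quito (Rae #2, Kit #5); then Quito (Rae #3, Kit #6); then Tunis (Rae #5, Kit #7); then Quito (Rae #6, Kit #8); then Quito (Rae #11, Kit #10). Since dp[12][10] = 6, nothing longer is possible.

6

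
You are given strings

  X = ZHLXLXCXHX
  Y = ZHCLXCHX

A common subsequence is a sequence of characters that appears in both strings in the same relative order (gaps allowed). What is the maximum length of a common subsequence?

Match Z (X #1, Y #1), H (X #2, Y #2), L (X #5, Y #4), X (X #6, Y #5), C (X #7, Y #6), H (X #9, Y #7), X (X #10, Y #8) — 7 characters in the same relative order in both, and the DP table's final entry dp[10][8] is also 7, so no common subsequence is longer.

7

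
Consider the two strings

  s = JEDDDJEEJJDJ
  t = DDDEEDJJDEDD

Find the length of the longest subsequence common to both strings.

8

Let dp[i][j] be the LCS length of the first i characters of s and the first j characters of t. dp[i][j] = dp[i-1][j-1]+1 when the i-th and j-th characters match, else max(dp[i-1][j], dp[i][j-1]).
    ·  D  D  D  E  E  D  J  J  D  E  D  D
 ·  0  0  0  0  0  0  0  0  0  0  0  0  0
 J  0  0  0  0  0  0  0  1  1  1  1  1  1
 E  0  0  0  0  1  1  1  1  1  1  2  2  2
 D  0  1  1  1  1  1  2  2  2  2  2  3  3
 D  0  1  2  2  2  2  2  2  2  3  3  3  4
 D  0  1  2  3  3  3  3  3  3  3  3  4  4
 J  0  1  2  3  3  3  3  4  4  4  4  4  4
 E  0  1  2  3  4  4  4  4  4  4  5  5  5
 E  0  1  2  3  4  5  5  5  5  5  5  5  5
 J  0  1  2  3  4  5  5  6  6  6  6  6  6
 J  0  1  2  3  4  5  5  6  7  7  7  7  7
 D  0  1  2  3  4  5  6  6  7  8  8  8  8
 J  0  1  2  3  4  5  6  7  7  8  8  8  8
dp[12][12] = 8. One LCS (by backtracking along matches): DDDEEJJD.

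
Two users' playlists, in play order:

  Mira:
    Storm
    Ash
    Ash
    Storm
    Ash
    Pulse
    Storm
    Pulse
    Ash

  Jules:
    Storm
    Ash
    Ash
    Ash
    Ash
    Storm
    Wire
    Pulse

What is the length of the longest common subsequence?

Taking Storm [1,1], Ash [2,3], Ash [3,4], Ash [5,5], Storm [7,6], Pulse [8,8] gives a common subsequence of length 6. Since dp[9][8] = 6, nothing longer is possible.

6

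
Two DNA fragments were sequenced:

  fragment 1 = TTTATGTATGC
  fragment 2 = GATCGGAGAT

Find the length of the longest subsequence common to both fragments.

Match T at fragment 1[1]=fragment 2[3], A at fragment 1[4]=fragment 2[7], G at fragment 1[6]=fragment 2[8], A at fragment 1[8]=fragment 2[9], T at fragment 1[9]=fragment 2[10] — 5 bases in the same relative order in both, and the DP table's final entry dp[11][10] is also 5, so no common subsequence is longer.

5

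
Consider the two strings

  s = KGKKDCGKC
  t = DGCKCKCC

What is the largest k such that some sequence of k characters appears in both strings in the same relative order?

Let dp[i][j] be the LCS length of the first i characters of s and the first j characters of t. dp[i][j] = dp[i-1][j-1]+1 when the i-th and j-th characters match, else max(dp[i-1][j], dp[i][j-1]).
    ·  D  G  C  K  C  K  C  C
 ·  0  0  0  0  0  0  0  0  0
 K  0  0  0  0  1  1  1  1  1
 G  0  0  1  1  1  1  1  1  1
 K  0  0  1  1  2  2  2  2  2
 K  0  0  1  1  2  2  3  3  3
 D  0  1  1  1  2  2  3  3  3
 C  0  1  1  2  2  3  3  4  4
 G  0  1  2  2  2  3  3  4  4
 K  0  1  2  2  3  3  4  4  4
 C  0  1  2  3  3  4  4  5  5
dp[9][8] = 5. One LCS (by backtracking along matches): GKKCC.

5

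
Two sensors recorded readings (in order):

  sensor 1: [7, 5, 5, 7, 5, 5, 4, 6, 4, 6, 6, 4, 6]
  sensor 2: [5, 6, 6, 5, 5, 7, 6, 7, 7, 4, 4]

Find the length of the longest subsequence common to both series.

Taking 5 [2,4], 5 [3,5], 7 [4,6], 6 [8,7], 4 [9,10], 4 [12,11] gives a common subsequence of length 6. Since dp[13][11] = 6, nothing longer is possible.

6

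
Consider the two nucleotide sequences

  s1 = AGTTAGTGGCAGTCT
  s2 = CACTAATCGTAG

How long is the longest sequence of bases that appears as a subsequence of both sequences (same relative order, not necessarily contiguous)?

Taking A [1,2], then T [3,4], then T [4,7], then G [6,9], then T [7,10], then A [11,11], then G [12,12] gives a common subsequence of length 7. Since dp[15][12] = 7, nothing longer is possible.

7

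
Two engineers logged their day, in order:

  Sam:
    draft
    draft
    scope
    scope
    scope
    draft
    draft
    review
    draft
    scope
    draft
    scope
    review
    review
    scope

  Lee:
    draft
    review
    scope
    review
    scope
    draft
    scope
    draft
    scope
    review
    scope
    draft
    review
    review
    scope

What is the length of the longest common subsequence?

11

Pick draft (Sam #1, Lee #1); then scope (Sam #3, Lee #3); then scope (Sam #4, Lee #5); then scope (Sam #5, Lee #7); then draft (Sam #6, Lee #8); then review (Sam #8, Lee #10); then scope (Sam #10, Lee #11); then draft (Sam #11, Lee #12); then review (Sam #13, Lee #13); then review (Sam #14, Lee #14); then scope (Sam #15, Lee #15); all 11 tasks appear in both, in order. Since dp[15][15] = 11, nothing longer is possible.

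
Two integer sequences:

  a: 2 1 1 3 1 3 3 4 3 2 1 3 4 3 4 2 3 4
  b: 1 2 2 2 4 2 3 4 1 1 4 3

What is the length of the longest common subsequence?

7

Pick 2 at a[1]=b[4], then 4 at a[8]=b[5], then 2 at a[10]=b[6], then 3 at a[12]=b[7], then 4 at a[13]=b[8], then 4 at a[15]=b[11], then 3 at a[17]=b[12]; all 7 values appear in both, in order. The LCS DP gives dp[18][12] = 7, so this is optimal.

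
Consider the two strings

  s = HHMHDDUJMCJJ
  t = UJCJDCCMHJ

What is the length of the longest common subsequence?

One common subsequence of length 5: U at s[7]=t[1], J at s[8]=t[2], C at s[10]=t[3], J at s[11]=t[4], J at s[12]=t[10]. The LCS DP gives dp[12][10] = 5, so this is optimal.

5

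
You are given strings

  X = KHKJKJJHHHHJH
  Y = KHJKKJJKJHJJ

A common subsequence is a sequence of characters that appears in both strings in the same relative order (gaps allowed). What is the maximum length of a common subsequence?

Match K at X[1]=Y[1], then H at X[2]=Y[2], then K at X[3]=Y[5], then J at X[4]=Y[7], then K at X[5]=Y[8], then J at X[6]=Y[9], then J at X[7]=Y[11], then J at X[12]=Y[12] — 8 characters in the same relative order in both. The LCS DP gives dp[13][12] = 8, so this is optimal.

8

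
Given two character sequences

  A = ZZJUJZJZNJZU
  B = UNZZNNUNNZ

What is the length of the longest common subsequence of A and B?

Match Z at A[1]=B[3]; then Z at A[2]=B[4]; then U at A[4]=B[7]; then N at A[9]=B[9]; then Z at A[11]=B[10] — 5 characters in the same relative order in both. Since dp[12][10] = 5, nothing longer is possible.

5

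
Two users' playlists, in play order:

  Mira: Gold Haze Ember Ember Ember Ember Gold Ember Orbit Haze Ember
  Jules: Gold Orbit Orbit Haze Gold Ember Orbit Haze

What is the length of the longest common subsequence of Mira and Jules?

6

Match Gold [1,1] → Haze [2,4] → Gold [7,5] → Ember [8,6] → Orbit [9,7] → Haze [10,8] — 6 songs in the same relative order in both. The LCS DP gives dp[11][8] = 6, so this is optimal.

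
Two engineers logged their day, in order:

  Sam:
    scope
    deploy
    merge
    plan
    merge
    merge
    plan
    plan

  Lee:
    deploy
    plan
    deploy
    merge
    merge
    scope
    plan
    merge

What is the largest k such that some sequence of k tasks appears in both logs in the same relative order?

5

Taking deploy at Sam[2]=Lee[1] → plan at Sam[4]=Lee[2] → merge at Sam[5]=Lee[4] → merge at Sam[6]=Lee[5] → plan at Sam[7]=Lee[7] gives a common subsequence of length 5. dp[8][8] = 5 confirms this is the maximum.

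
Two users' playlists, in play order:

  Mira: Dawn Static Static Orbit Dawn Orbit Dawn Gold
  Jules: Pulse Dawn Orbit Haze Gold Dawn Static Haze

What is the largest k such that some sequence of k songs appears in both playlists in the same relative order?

Match Dawn [1,2]; then Orbit [4,3]; then Dawn [5,6] — 3 songs in the same relative order in both. dp[8][8] = 3 confirms this is the maximum.

3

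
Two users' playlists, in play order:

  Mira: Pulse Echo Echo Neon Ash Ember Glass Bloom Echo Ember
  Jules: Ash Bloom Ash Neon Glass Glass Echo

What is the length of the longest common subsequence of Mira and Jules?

One common subsequence of length 3: Neon [4,4], Glass [7,6], Echo [9,7]. dp[10][7] = 3 confirms this is the maximum.

3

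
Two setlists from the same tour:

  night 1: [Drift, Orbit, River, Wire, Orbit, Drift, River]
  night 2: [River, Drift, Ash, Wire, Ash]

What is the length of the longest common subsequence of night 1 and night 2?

2

One common subsequence of length 2: Drift (night 1 #1, night 2 #2), then Wire (night 1 #4, night 2 #4), and the DP table's final entry dp[7][5] is also 2, so no common subsequence is longer.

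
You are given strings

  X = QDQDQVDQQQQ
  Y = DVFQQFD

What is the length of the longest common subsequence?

Pick D [2,1] → Q [3,4] → Q [5,5] → D [7,7]; all 4 characters appear in both, in order, and the DP table's final entry dp[11][7] is also 4, so no common subsequence is longer.

4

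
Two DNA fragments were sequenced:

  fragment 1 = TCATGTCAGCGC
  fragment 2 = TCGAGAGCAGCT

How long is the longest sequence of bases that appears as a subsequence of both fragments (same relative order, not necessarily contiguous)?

9

Let dp[i][j] be the LCS length of the first i bases of fragment 1 and the first j bases of fragment 2. dp[i][j] = dp[i-1][j-1]+1 when the i-th and j-th bases match, else max(dp[i-1][j], dp[i][j-1]).
    ·  T  C  G  A  G  A  G  C  A  G  C  T
 ·  0  0  0  0  0  0  0  0  0  0  0  0  0
 T  0  1  1  1  1  1  1  1  1  1  1  1  1
 C  0  1  2  2  2  2  2  2  2  2  2  2  2
 A  0  1  2  2  3  3  3  3  3  3  3  3  3
 T  0  1  2  2  3  3  3  3  3  3  3  3  4
 G  0  1  2  3  3  4  4  4  4  4  4  4  4
 T  0  1  2  3  3  4  4  4  4  4  4  4  5
 C  0  1  2  3  3  4  4  4  5  5  5  5  5
 A  0  1  2  3  4  4  5  5  5  6  6  6  6
 G  0  1  2  3  4  5  5  6  6  6  7  7  7
 C  0  1  2  3  4  5  5  6  7  7  7  8  8
 G  0  1  2  3  4  5  5  6  7  7  8  8  8
 C  0  1  2  3  4  5  5  6  7  7  8  9  9
dp[12][12] = 9. One LCS (by backtracking along matches): TCAGAGCGC.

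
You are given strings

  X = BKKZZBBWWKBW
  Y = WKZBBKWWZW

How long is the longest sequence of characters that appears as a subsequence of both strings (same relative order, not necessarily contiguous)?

7

Let dp[i][j] be the LCS length of the first i characters of X and the first j characters of Y. dp[i][j] = dp[i-1][j-1]+1 when the i-th and j-th characters match, else max(dp[i-1][j], dp[i][j-1]).
    ·  W  K  Z  B  B  K  W  W  Z  W
 ·  0  0  0  0  0  0  0  0  0  0  0
 B  0  0  0  0  1  1  1  1  1  1  1
 K  0  0  1  1  1  1  2  2  2  2  2
 K  0  0  1  1  1  1  2  2  2  2  2
 Z  0  0  1  2  2  2  2  2  2  3  3
 Z  0  0  1  2  2  2  2  2  2  3  3
 B  0  0  1  2  3  3  3  3  3  3  3
 B  0  0  1  2  3  4  4  4  4  4  4
 W  0  1  1  2  3  4  4  5  5  5  5
 W  0  1  1  2  3  4  4  5  6  6  6
 K  0  1  2  2  3  4  5  5  6  6  6
 B  0  1  2  2  3  4  5  5  6  6  6
 W  0  1  2  2  3  4  5  6  6  6  7
dp[12][10] = 7. One LCS (by backtracking along matches): KZBBWWW.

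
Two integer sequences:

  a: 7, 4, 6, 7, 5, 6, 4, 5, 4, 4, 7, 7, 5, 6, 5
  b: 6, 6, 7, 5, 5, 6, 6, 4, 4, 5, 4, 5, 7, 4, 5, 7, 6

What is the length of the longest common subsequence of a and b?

Match 6 [3,2]; then 7 [4,3]; then 5 [5,5]; then 6 [6,7]; then 4 [7,9]; then 5 [8,10]; then 4 [9,11]; then 4 [10,14]; then 7 [12,16]; then 6 [14,17] — 10 values in the same relative order in both, and the DP table's final entry dp[15][17] is also 10, so no common subsequence is longer.

10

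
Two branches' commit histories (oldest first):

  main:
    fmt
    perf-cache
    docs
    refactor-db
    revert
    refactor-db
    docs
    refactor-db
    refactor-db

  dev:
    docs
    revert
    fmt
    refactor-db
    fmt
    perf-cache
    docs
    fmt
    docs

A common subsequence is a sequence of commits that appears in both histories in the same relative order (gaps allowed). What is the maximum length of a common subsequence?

4

Match fmt (main #1, dev #5) → perf-cache (main #2, dev #6) → docs (main #3, dev #7) → docs (main #7, dev #9) — 4 commits in the same relative order in both. dp[9][9] = 4 confirms this is the maximum.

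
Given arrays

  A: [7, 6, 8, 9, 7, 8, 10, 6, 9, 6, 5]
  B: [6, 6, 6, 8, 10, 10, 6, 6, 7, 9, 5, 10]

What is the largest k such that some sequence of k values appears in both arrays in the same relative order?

Taking 6 [2,3]; then 8 [3,4]; then 10 [7,6]; then 6 [8,8]; then 9 [9,10]; then 5 [11,11] gives a common subsequence of length 6. Since dp[11][12] = 6, nothing longer is possible.

6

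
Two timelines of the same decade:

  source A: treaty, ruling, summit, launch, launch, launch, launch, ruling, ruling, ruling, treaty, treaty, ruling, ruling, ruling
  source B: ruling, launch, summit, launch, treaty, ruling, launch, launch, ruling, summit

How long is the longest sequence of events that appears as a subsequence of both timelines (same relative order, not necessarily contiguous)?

6

One common subsequence of length 6: ruling (source A #2, source B #1), summit (source A #3, source B #3), launch (source A #4, source B #4), launch (source A #6, source B #7), launch (source A #7, source B #8), ruling (source A #8, source B #9). Since dp[15][10] = 6, nothing longer is possible.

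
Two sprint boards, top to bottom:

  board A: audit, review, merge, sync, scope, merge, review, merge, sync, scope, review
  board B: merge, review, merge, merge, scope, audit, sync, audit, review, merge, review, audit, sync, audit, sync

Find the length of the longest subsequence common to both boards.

Pick review [2,2], merge [3,4], sync [4,7], merge [6,10], review [7,11], sync [9,15]; all 6 tasks appear in both, in order, and the DP table's final entry dp[11][15] is also 6, so no common subsequence is longer.

6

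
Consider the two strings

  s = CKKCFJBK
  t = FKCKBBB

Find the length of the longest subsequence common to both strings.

Let dp[i][j] be the LCS length of the first i characters of s and the first j characters of t. dp[i][j] = dp[i-1][j-1]+1 when the i-th and j-th characters match, else max(dp[i-1][j], dp[i][j-1]).
    ·  F  K  C  K  B  B  B
 ·  0  0  0  0  0  0  0  0
 C  0  0  0  1  1  1  1  1
 K  0  0  1  1  2  2  2  2
 K  0  0  1  1  2  2  2  2
 C  0  0  1  2  2  2  2  2
 F  0  1  1  2  2  2  2  2
 J  0  1  1  2  2  2  2  2
 B  0  1  1  2  2  3  3  3
 K  0  1  2  2  3  3  3  3
dp[8][7] = 3. One LCS (by backtracking along matches): CKB.

3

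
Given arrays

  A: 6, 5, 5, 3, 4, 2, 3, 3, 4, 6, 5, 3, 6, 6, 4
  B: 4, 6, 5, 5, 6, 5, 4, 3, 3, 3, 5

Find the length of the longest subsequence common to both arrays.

7

One common subsequence of length 7: 6 (A #1, B #2), 5 (A #2, B #4), 5 (A #3, B #6), 3 (A #4, B #8), 3 (A #7, B #9), 3 (A #8, B #10), 5 (A #11, B #11), and the DP table's final entry dp[15][11] is also 7, so no common subsequence is longer.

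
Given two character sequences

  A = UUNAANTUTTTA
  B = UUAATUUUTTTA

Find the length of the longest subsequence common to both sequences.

10

Pick U (A #1, B #1); then U (A #2, B #2); then A (A #4, B #3); then A (A #5, B #4); then T (A #7, B #5); then U (A #8, B #8); then T (A #9, B #9); then T (A #10, B #10); then T (A #11, B #11); then A (A #12, B #12); all 10 characters appear in both, in order. Since dp[12][12] = 10, nothing longer is possible.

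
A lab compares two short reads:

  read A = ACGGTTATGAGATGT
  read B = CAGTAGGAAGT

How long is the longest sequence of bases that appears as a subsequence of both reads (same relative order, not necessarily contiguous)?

One common subsequence of length 9: A at read A[1]=read B[2]; then G at read A[4]=read B[3]; then T at read A[6]=read B[4]; then A at read A[7]=read B[5]; then G at read A[9]=read B[7]; then A at read A[10]=read B[8]; then A at read A[12]=read B[9]; then G at read A[14]=read B[10]; then T at read A[15]=read B[11]. Since dp[15][11] = 9, nothing longer is possible.

9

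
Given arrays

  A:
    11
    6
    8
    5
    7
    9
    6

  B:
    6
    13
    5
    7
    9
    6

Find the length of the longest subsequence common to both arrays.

Let dp[i][j] be the LCS length of the first i values of A and the first j values of B. dp[i][j] = dp[i-1][j-1]+1 when the i-th and j-th values match, else max(dp[i-1][j], dp[i][j-1]).
    ·  6 13  5  7  9  6
 ·  0  0  0  0  0  0  0
11  0  0  0  0  0  0  0
 6  0  1  1  1  1  1  1
 8  0  1  1  1  1  1  1
 5  0  1  1  2  2  2  2
 7  0  1  1  2  3  3  3
 9  0  1  1  2  3  4  4
 6  0  1  1  2  3  4  5
dp[7][6] = 5. One LCS (by backtracking along matches): 6, 5, 7, 9, 6.

5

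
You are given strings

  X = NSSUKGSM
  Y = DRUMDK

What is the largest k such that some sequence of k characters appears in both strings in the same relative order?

Pick U (X #4, Y #3); then K (X #5, Y #6); all 2 characters appear in both, in order. The LCS DP gives dp[8][6] = 2, so this is optimal.

2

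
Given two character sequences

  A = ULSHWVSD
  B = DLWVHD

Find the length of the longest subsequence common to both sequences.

4

Let dp[i][j] be the LCS length of the first i characters of A and the first j characters of B. dp[i][j] = dp[i-1][j-1]+1 when the i-th and j-th characters match, else max(dp[i-1][j], dp[i][j-1]).
    ·  D  L  W  V  H  D
 ·  0  0  0  0  0  0  0
 U  0  0  0  0  0  0  0
 L  0  0  1  1  1  1  1
 S  0  0  1  1  1  1  1
 H  0  0  1  1  1  2  2
 W  0  0  1  2  2  2  2
 V  0  0  1  2  3  3  3
 S  0  0  1  2  3  3  3
 D  0  1  1  2  3  3  4
dp[8][6] = 4. One LCS (by backtracking along matches): LWVD.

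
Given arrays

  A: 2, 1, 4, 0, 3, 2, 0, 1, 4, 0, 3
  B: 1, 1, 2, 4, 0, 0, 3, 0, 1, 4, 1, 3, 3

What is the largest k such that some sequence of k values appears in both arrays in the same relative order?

Let dp[i][j] be the LCS length of the first i values of A and the first j values of B. dp[i][j] = dp[i-1][j-1]+1 when the i-th and j-th values match, else max(dp[i-1][j], dp[i][j-1]).
    ·  1  1  2  4  0  0  3  0  1  4  1  3  3
 ·  0  0  0  0  0  0  0  0  0  0  0  0  0  0
 2  0  0  0  1  1  1  1  1  1  1  1  1  1  1
 1  0  1  1  1  1  1  1  1  1  2  2  2  2  2
 4  0  1  1  1  2  2  2  2  2  2  3  3  3  3
 0  0  1  1  1  2  3  3  3  3  3  3  3  3  3
 3  0  1  1  1  2  3  3  4  4  4  4  4  4  4
 2  0  1  1  2  2  3  3  4  4  4  4  4  4  4
 0  0  1  1  2  2  3  4  4  5  5  5  5  5  5
 1  0  1  2  2  2  3  4  4  5  6  6  6  6  6
 4  0  1  2  2  3  3  4  4  5  6  7  7  7  7
 0  0  1  2  2  3  4  4  4  5  6  7  7  7  7
 3  0  1  2  2  3  4  4  5  5  6  7  7  8  8
dp[11][13] = 8. One LCS (by backtracking along matches): 2, 4, 0, 3, 0, 1, 4, 3.

8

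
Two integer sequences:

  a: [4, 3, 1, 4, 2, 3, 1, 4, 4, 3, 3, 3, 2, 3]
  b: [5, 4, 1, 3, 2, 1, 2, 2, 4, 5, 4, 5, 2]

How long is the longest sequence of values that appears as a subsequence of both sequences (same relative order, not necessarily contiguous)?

7

Pick 4 (a #1, b #2), then 3 (a #2, b #4), then 1 (a #3, b #6), then 2 (a #5, b #8), then 4 (a #8, b #9), then 4 (a #9, b #11), then 2 (a #13, b #13); all 7 values appear in both, in order. The LCS DP gives dp[14][13] = 7, so this is optimal.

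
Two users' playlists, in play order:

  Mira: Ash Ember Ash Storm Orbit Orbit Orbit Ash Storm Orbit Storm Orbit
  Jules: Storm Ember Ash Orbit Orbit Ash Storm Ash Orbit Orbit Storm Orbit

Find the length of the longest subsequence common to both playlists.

Taking Ember [2,2]; then Ash [3,3]; then Orbit [6,4]; then Orbit [7,5]; then Ash [8,6]; then Storm [9,7]; then Orbit [10,10]; then Storm [11,11]; then Orbit [12,12] gives a common subsequence of length 9. The LCS DP gives dp[12][12] = 9, so this is optimal.

9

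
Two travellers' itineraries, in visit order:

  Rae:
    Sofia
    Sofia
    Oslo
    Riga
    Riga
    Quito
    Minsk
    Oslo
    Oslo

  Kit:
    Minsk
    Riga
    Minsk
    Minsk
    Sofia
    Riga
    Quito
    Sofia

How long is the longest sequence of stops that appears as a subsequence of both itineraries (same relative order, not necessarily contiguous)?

One common subsequence of length 3: Sofia at Rae[2]=Kit[5], Riga at Rae[5]=Kit[6], Quito at Rae[6]=Kit[7]. The LCS DP gives dp[9][8] = 3, so this is optimal.

3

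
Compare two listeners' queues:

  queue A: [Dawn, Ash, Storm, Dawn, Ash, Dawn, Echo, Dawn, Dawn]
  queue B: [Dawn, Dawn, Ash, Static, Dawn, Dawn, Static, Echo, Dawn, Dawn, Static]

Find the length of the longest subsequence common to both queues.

Taking Dawn [1,2]; then Ash [2,3]; then Dawn [4,5]; then Dawn [6,6]; then Echo [7,8]; then Dawn [8,9]; then Dawn [9,10] gives a common subsequence of length 7. Since dp[9][11] = 7, nothing longer is possible.

7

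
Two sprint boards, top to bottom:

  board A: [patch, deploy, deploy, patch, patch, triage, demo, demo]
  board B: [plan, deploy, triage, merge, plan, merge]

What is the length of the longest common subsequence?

Pick deploy at board A[3]=board B[2]; then triage at board A[6]=board B[3]; all 2 tasks appear in both, in order, and the DP table's final entry dp[8][6] is also 2, so no common subsequence is longer.

2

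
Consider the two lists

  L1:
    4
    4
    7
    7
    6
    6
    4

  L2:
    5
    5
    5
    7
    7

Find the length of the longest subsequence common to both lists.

2

Let dp[i][j] be the LCS length of the first i values of L1 and the first j values of L2. dp[i][j] = dp[i-1][j-1]+1 when the i-th and j-th values match, else max(dp[i-1][j], dp[i][j-1]).
    ·  5  5  5  7  7
 ·  0  0  0  0  0  0
 4  0  0  0  0  0  0
 4  0  0  0  0  0  0
 7  0  0  0  0  1  1
 7  0  0  0  0  1  2
 6  0  0  0  0  1  2
 6  0  0  0  0  1  2
 4  0  0  0  0  1  2
dp[7][5] = 2. One LCS (by backtracking along matches): 7, 7.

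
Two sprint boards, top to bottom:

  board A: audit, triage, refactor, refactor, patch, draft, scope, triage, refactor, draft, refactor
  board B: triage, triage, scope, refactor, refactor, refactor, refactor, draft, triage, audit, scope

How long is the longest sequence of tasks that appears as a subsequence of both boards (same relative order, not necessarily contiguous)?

5

Match triage [2,2], then refactor [3,6], then refactor [4,7], then draft [6,8], then scope [7,11] — 5 tasks in the same relative order in both, and the DP table's final entry dp[11][11] is also 5, so no common subsequence is longer.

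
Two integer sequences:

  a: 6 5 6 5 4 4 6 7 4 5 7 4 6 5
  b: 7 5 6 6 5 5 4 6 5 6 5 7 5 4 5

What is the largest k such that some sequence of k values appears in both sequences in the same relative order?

Match 6 (a #1, b #4); then 5 (a #2, b #6); then 6 (a #3, b #8); then 5 (a #4, b #9); then 6 (a #7, b #10); then 7 (a #8, b #12); then 5 (a #10, b #13); then 4 (a #12, b #14); then 5 (a #14, b #15) — 9 values in the same relative order in both, and the DP table's final entry dp[14][15] is also 9, so no common subsequence is longer.

9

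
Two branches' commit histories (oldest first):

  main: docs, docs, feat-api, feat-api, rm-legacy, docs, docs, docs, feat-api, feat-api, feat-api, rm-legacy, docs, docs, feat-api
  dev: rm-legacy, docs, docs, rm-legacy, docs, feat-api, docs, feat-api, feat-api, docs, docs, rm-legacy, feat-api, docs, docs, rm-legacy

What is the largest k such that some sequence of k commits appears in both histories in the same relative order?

10

Match docs at main[1]=dev[2], docs at main[2]=dev[3], rm-legacy at main[5]=dev[4], docs at main[6]=dev[5], docs at main[8]=dev[7], feat-api at main[9]=dev[8], feat-api at main[10]=dev[9], feat-api at main[11]=dev[13], docs at main[13]=dev[14], docs at main[14]=dev[15] — 10 commits in the same relative order in both. The LCS DP gives dp[15][16] = 10, so this is optimal.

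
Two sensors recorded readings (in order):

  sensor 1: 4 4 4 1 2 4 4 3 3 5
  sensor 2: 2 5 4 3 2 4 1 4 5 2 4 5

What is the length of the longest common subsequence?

6

Let dp[i][j] be the LCS length of the first i values of sensor 1 and the first j values of sensor 2. dp[i][j] = dp[i-1][j-1]+1 when the i-th and j-th values match, else max(dp[i-1][j], dp[i][j-1]).
    ·  2  5  4  3  2  4  1  4  5  2  4  5
 ·  0  0  0  0  0  0  0  0  0  0  0  0  0
 4  0  0  0  1  1  1  1  1  1  1  1  1  1
 4  0  0  0  1  1  1  2  2  2  2  2  2  2
 4  0  0  0  1  1  1  2  2  3  3  3  3  3
 1  0  0  0  1  1  1  2  3  3  3  3  3  3
 2  0  1  1  1  1  2  2  3  3  3  4  4  4
 4  0  1  1  2  2  2  3  3  4  4  4  5  5
 4  0  1  1  2  2  2  3  3  4  4  4  5  5
 3  0  1  1  2  3  3  3  3  4  4  4  5  5
 3  0  1  1  2  3  3  3  3  4  4  4  5  5
 5  0  1  2  2  3  3  3  3  4  5  5  5  6
dp[10][12] = 6. One LCS (by backtracking along matches): 4, 4, 4, 2, 4, 5.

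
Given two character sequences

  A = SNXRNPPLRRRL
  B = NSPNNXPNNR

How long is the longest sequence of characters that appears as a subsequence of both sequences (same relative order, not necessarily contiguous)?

5

Let dp[i][j] be the LCS length of the first i characters of A and the first j characters of B. dp[i][j] = dp[i-1][j-1]+1 when the i-th and j-th characters match, else max(dp[i-1][j], dp[i][j-1]).
    ·  N  S  P  N  N  X  P  N  N  R
 ·  0  0  0  0  0  0  0  0  0  0  0
 S  0  0  1  1  1  1  1  1  1  1  1
 N  0  1  1  1  2  2  2  2  2  2  2
 X  0  1  1  1  2  2  3  3  3  3  3
 R  0  1  1  1  2  2  3  3  3  3  4
 N  0  1  1  1  2  3  3  3  4  4  4
 P  0  1  1  2  2  3  3  4  4  4  4
 P  0  1  1  2  2  3  3  4  4  4  4
 L  0  1  1  2  2  3  3  4  4  4  4
 R  0  1  1  2  2  3  3  4  4  4  5
 R  0  1  1  2  2  3  3  4  4  4  5
 R  0  1  1  2  2  3  3  4  4  4  5
 L  0  1  1  2  2  3  3  4  4  4  5
dp[12][10] = 5. One LCS (by backtracking along matches): SNXNR.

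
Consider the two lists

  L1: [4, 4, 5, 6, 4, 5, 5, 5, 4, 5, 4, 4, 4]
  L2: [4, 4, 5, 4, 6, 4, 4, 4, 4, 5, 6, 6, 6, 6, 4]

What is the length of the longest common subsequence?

9

Taking 4 (L1 #1, L2 #1) → 4 (L1 #2, L2 #2) → 5 (L1 #3, L2 #3) → 6 (L1 #4, L2 #5) → 4 (L1 #5, L2 #6) → 4 (L1 #9, L2 #7) → 4 (L1 #11, L2 #8) → 4 (L1 #12, L2 #9) → 4 (L1 #13, L2 #15) gives a common subsequence of length 9. dp[13][15] = 9 confirms this is the maximum.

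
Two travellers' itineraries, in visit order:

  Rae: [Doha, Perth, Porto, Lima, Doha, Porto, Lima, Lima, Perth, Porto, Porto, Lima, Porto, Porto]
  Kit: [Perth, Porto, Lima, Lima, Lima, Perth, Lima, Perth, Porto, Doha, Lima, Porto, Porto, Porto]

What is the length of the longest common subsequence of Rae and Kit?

One common subsequence of length 10: Perth (Rae #2, Kit #1), Porto (Rae #3, Kit #2), Lima (Rae #4, Kit #4), Lima (Rae #7, Kit #5), Lima (Rae #8, Kit #7), Perth (Rae #9, Kit #8), Porto (Rae #10, Kit #9), Porto (Rae #11, Kit #12), Porto (Rae #13, Kit #13), Porto (Rae #14, Kit #14). The LCS DP gives dp[14][14] = 10, so this is optimal.

10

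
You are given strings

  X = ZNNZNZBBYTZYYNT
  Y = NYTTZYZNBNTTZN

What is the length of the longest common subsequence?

One common subsequence of length 7: Z [1,5], Z [4,7], N [5,8], B [7,9], T [10,12], Z [11,13], N [14,14], and the DP table's final entry dp[15][14] is also 7, so no common subsequence is longer.

7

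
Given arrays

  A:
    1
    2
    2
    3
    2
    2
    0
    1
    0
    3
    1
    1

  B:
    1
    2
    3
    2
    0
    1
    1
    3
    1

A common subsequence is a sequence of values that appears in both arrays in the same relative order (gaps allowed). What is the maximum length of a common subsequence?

8

Pick 1 at A[1]=B[1]; then 2 at A[3]=B[2]; then 3 at A[4]=B[3]; then 2 at A[6]=B[4]; then 0 at A[7]=B[5]; then 1 at A[8]=B[7]; then 3 at A[10]=B[8]; then 1 at A[12]=B[9]; all 8 values appear in both, in order, and the DP table's final entry dp[12][9] is also 8, so no common subsequence is longer.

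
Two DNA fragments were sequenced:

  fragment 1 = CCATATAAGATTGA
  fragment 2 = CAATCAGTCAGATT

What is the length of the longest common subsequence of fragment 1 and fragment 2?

Taking C at fragment 1[1]=fragment 2[1] → A at fragment 1[3]=fragment 2[3] → T at fragment 1[4]=fragment 2[4] → A at fragment 1[5]=fragment 2[6] → T at fragment 1[6]=fragment 2[8] → A at fragment 1[8]=fragment 2[10] → G at fragment 1[9]=fragment 2[11] → A at fragment 1[10]=fragment 2[12] → T at fragment 1[11]=fragment 2[13] → T at fragment 1[12]=fragment 2[14] gives a common subsequence of length 10. The LCS DP gives dp[14][14] = 10, so this is optimal.

10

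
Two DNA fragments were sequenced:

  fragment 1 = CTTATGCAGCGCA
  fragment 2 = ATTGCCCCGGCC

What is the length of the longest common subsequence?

7

One common subsequence of length 7: T [3,2]; then T [5,3]; then G [6,4]; then C [7,8]; then G [9,10]; then C [10,11]; then C [12,12]. Since dp[13][12] = 7, nothing longer is possible.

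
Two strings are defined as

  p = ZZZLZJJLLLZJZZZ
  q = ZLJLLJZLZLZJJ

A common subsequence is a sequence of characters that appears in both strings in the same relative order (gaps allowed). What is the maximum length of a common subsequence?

9

Pick Z at p[3]=q[1], then L at p[4]=q[2], then J at p[7]=q[3], then L at p[9]=q[4], then L at p[10]=q[5], then J at p[12]=q[6], then Z at p[13]=q[7], then Z at p[14]=q[9], then Z at p[15]=q[11]; all 9 characters appear in both, in order, and the DP table's final entry dp[15][13] is also 9, so no common subsequence is longer.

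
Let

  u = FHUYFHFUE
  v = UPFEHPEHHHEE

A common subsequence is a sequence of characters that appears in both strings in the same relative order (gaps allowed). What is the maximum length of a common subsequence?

4

Let dp[i][j] be the LCS length of the first i characters of u and the first j characters of v. dp[i][j] = dp[i-1][j-1]+1 when the i-th and j-th characters match, else max(dp[i-1][j], dp[i][j-1]).
    ·  U  P  F  E  H  P  E  H  H  H  E  E
 ·  0  0  0  0  0  0  0  0  0  0  0  0  0
 F  0  0  0  1  1  1  1  1  1  1  1  1  1
 H  0  0  0  1  1  2  2  2  2  2  2  2  2
 U  0  1  1  1  1  2  2  2  2  2  2  2  2
 Y  0  1  1  1  1  2  2  2  2  2  2  2  2
 F  0  1  1  2  2  2  2  2  2  2  2  2  2
 H  0  1  1  2  2  3  3  3  3  3  3  3  3
 F  0  1  1  2  2  3  3  3  3  3  3  3  3
 U  0  1  1  2  2  3  3  3  3  3  3  3  3
 E  0  1  1  2  3  3  3  4  4  4  4  4  4
dp[9][12] = 4. One LCS (by backtracking along matches): FHHE.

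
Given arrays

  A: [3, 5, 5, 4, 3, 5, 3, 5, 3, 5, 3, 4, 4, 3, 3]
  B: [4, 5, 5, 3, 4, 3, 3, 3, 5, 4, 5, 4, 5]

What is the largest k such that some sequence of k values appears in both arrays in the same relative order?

9

Taking 5 at A[2]=B[2] → 5 at A[3]=B[3] → 4 at A[4]=B[5] → 3 at A[5]=B[6] → 3 at A[7]=B[7] → 3 at A[9]=B[8] → 5 at A[10]=B[9] → 4 at A[12]=B[10] → 4 at A[13]=B[12] gives a common subsequence of length 9. dp[15][13] = 9 confirms this is the maximum.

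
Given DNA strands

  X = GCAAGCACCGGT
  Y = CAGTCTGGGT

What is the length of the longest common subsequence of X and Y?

Let dp[i][j] be the LCS length of the first i bases of X and the first j bases of Y. dp[i][j] = dp[i-1][j-1]+1 when the i-th and j-th bases match, else max(dp[i-1][j], dp[i][j-1]).
    ·  C  A  G  T  C  T  G  G  G  T
 ·  0  0  0  0  0  0  0  0  0  0  0
 G  0  0  0  1  1  1  1  1  1  1  1
 C  0  1  1  1  1  2  2  2  2  2  2
 A  0  1  2  2  2  2  2  2  2  2  2
 A  0  1  2  2  2  2  2  2  2  2  2
 G  0  1  2  3  3  3  3  3  3  3  3
 C  0  1  2  3  3  4  4  4  4  4  4
 A  0  1  2  3  3  4  4  4  4  4  4
 C  0  1  2  3  3  4  4  4  4  4  4
 C  0  1  2  3  3  4  4  4  4  4  4
 G  0  1  2  3  3  4  4  5  5  5  5
 G  0  1  2  3  3  4  4  5  6  6  6
 T  0  1  2  3  4  4  5  5  6  6  7
dp[12][10] = 7. One LCS (by backtracking along matches): CAGCGGT.

7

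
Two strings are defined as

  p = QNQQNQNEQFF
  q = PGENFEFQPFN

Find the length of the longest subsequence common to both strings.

4

Let dp[i][j] be the LCS length of the first i characters of p and the first j characters of q. dp[i][j] = dp[i-1][j-1]+1 when the i-th and j-th characters match, else max(dp[i-1][j], dp[i][j-1]).
    ·  P  G  E  N  F  E  F  Q  P  F  N
 ·  0  0  0  0  0  0  0  0  0  0  0  0
 Q  0  0  0  0  0  0  0  0  1  1  1  1
 N  0  0  0  0  1  1  1  1  1  1  1  2
 Q  0  0  0  0  1  1  1  1  2  2  2  2
 Q  0  0  0  0  1  1  1  1  2  2  2  2
 N  0  0  0  0  1  1  1  1  2  2  2  3
 Q  0  0  0  0  1  1  1  1  2  2  2  3
 N  0  0  0  0  1  1  1  1  2  2  2  3
 E  0  0  0  1  1  1  2  2  2  2  2  3
 Q  0  0  0  1  1  1  2  2  3  3  3  3
 F  0  0  0  1  1  2  2  3  3  3  4  4
 F  0  0  0  1  1  2  2  3  3  3  4  4
dp[11][11] = 4. One LCS (by backtracking along matches): NEQF.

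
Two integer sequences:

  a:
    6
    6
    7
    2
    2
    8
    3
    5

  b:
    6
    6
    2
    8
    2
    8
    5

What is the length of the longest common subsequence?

6

Let dp[i][j] be the LCS length of the first i values of a and the first j values of b. dp[i][j] = dp[i-1][j-1]+1 when the i-th and j-th values match, else max(dp[i-1][j], dp[i][j-1]).
    ·  6  6  2  8  2  8  5
 ·  0  0  0  0  0  0  0  0
 6  0  1  1  1  1  1  1  1
 6  0  1  2  2  2  2  2  2
 7  0  1  2  2  2  2  2  2
 2  0  1  2  3  3  3  3  3
 2  0  1  2  3  3  4  4  4
 8  0  1  2  3  4  4  5  5
 3  0  1  2  3  4  4  5  5
 5  0  1  2  3  4  4  5  6
dp[8][7] = 6. One LCS (by backtracking along matches): 6, 6, 2, 2, 8, 5.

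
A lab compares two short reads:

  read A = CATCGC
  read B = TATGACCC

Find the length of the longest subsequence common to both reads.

4

Let dp[i][j] be the LCS length of the first i bases of read A and the first j bases of read B. dp[i][j] = dp[i-1][j-1]+1 when the i-th and j-th bases match, else max(dp[i-1][j], dp[i][j-1]).
    ·  T  A  T  G  A  C  C  C
 ·  0  0  0  0  0  0  0  0  0
 C  0  0  0  0  0  0  1  1  1
 A  0  0  1  1  1  1  1  1  1
 T  0  1  1  2  2  2  2  2  2
 C  0  1  1  2  2  2  3  3  3
 G  0  1  1  2  3  3  3  3  3
 C  0  1  1  2  3  3  4  4  4
dp[6][8] = 4. One LCS (by backtracking along matches): ATCC.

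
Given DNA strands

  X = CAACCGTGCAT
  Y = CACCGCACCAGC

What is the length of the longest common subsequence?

7

One common subsequence of length 7: C [1,1] → A [2,2] → A [3,7] → C [4,8] → C [5,9] → G [8,11] → C [9,12]. Since dp[11][12] = 7, nothing longer is possible.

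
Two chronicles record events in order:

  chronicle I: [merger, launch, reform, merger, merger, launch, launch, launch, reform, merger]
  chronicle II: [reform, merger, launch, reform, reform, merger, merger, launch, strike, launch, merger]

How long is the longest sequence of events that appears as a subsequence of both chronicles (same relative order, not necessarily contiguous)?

Pick merger at chronicle I[1]=chronicle II[2]; then launch at chronicle I[2]=chronicle II[3]; then reform at chronicle I[3]=chronicle II[5]; then merger at chronicle I[4]=chronicle II[6]; then merger at chronicle I[5]=chronicle II[7]; then launch at chronicle I[6]=chronicle II[8]; then launch at chronicle I[8]=chronicle II[10]; then merger at chronicle I[10]=chronicle II[11]; all 8 events appear in both, in order. dp[10][11] = 8 confirms this is the maximum.

8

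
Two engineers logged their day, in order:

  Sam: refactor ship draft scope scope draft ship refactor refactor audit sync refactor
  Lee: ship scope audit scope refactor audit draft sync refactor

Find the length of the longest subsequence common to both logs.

7

Pick ship [2,1]; then scope [4,2]; then scope [5,4]; then refactor [9,5]; then audit [10,6]; then sync [11,8]; then refactor [12,9]; all 7 tasks appear in both, in order. dp[12][9] = 7 confirms this is the maximum.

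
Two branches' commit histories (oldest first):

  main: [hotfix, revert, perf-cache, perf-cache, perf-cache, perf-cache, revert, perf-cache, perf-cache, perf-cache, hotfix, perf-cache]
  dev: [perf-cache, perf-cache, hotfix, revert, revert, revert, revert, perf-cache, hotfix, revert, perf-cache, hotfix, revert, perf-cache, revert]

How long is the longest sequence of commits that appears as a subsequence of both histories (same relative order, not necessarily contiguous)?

Match hotfix at main[1]=dev[3]; then revert at main[2]=dev[7]; then perf-cache at main[3]=dev[8]; then revert at main[7]=dev[10]; then perf-cache at main[10]=dev[11]; then hotfix at main[11]=dev[12]; then perf-cache at main[12]=dev[14] — 7 commits in the same relative order in both. Since dp[12][15] = 7, nothing longer is possible.

7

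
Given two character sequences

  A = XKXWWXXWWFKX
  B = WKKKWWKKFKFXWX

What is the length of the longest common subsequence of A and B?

Taking K (A #2, B #4); then W (A #4, B #5); then W (A #5, B #6); then X (A #7, B #12); then W (A #9, B #13); then X (A #12, B #14) gives a common subsequence of length 6. dp[12][14] = 6 confirms this is the maximum.

6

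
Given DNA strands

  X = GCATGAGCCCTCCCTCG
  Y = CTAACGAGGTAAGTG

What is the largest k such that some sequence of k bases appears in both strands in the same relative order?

Taking C at X[2]=Y[1], then A at X[3]=Y[4], then G at X[5]=Y[6], then A at X[6]=Y[7], then G at X[7]=Y[9], then T at X[11]=Y[10], then T at X[15]=Y[14], then G at X[17]=Y[15] gives a common subsequence of length 8, and the DP table's final entry dp[17][15] is also 8, so no common subsequence is longer.

8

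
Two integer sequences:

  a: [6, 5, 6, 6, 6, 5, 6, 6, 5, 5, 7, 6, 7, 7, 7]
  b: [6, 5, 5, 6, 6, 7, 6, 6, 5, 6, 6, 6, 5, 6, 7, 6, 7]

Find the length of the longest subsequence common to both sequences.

12

Pick 6 [1,1], 5 [2,3], 6 [3,5], 6 [4,7], 6 [5,8], 5 [6,9], 6 [7,11], 6 [8,12], 5 [9,13], 7 [11,15], 6 [12,16], 7 [15,17]; all 12 values appear in both, in order. The LCS DP gives dp[15][17] = 12, so this is optimal.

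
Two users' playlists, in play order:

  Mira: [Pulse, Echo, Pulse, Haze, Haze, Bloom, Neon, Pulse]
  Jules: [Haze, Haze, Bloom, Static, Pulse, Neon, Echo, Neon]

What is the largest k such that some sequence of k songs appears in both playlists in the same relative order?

4

Pick Haze (Mira #4, Jules #1), Haze (Mira #5, Jules #2), Bloom (Mira #6, Jules #3), Neon (Mira #7, Jules #8); all 4 songs appear in both, in order. dp[8][8] = 4 confirms this is the maximum.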